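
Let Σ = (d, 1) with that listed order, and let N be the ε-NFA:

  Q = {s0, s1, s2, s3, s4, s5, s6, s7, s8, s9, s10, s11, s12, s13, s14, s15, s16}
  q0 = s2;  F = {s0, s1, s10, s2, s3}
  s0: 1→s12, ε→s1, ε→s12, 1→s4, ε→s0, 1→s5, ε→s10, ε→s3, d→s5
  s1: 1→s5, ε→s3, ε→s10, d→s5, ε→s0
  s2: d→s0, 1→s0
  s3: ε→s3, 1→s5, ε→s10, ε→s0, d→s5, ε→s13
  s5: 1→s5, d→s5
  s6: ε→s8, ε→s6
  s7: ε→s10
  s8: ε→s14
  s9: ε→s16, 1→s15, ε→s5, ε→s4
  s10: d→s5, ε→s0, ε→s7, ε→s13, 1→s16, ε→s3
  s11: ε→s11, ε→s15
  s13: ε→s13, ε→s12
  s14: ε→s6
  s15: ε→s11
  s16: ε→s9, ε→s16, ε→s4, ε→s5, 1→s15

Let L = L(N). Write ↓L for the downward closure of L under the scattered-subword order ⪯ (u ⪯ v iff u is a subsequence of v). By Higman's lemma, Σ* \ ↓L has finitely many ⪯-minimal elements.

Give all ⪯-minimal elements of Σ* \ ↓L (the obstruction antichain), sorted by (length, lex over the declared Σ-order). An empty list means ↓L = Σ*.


|Q|=17, |F|=5, |δ|=49 (33 ε).
min D↑ (3 st, q0=0, F={2}): 0:d→1,1→1 1:d→2,1→2 2:d→2,1→2 [Hopcroft].
'dd': N↓-sim [14, 13, 1] end={s5} rej; 2/2 single-dels accept.
'd1': N↓-sim [14, 13, 7] end={s11,s12,s15,s16,s4,s5,s9} — reject; 2/2 single-dels accept.
'1d': |S_i|=[14, 13, 1] end={s5} rej; 2/2 del acc.
'11': |S_i|=[14, 13, 7] end={s11,s12,s15,s16,s4,s5,s9} ∉↓L; 2/2 deletions ∈↓L.
4 obstructions.

A = [dd, d1, 1d, 11].


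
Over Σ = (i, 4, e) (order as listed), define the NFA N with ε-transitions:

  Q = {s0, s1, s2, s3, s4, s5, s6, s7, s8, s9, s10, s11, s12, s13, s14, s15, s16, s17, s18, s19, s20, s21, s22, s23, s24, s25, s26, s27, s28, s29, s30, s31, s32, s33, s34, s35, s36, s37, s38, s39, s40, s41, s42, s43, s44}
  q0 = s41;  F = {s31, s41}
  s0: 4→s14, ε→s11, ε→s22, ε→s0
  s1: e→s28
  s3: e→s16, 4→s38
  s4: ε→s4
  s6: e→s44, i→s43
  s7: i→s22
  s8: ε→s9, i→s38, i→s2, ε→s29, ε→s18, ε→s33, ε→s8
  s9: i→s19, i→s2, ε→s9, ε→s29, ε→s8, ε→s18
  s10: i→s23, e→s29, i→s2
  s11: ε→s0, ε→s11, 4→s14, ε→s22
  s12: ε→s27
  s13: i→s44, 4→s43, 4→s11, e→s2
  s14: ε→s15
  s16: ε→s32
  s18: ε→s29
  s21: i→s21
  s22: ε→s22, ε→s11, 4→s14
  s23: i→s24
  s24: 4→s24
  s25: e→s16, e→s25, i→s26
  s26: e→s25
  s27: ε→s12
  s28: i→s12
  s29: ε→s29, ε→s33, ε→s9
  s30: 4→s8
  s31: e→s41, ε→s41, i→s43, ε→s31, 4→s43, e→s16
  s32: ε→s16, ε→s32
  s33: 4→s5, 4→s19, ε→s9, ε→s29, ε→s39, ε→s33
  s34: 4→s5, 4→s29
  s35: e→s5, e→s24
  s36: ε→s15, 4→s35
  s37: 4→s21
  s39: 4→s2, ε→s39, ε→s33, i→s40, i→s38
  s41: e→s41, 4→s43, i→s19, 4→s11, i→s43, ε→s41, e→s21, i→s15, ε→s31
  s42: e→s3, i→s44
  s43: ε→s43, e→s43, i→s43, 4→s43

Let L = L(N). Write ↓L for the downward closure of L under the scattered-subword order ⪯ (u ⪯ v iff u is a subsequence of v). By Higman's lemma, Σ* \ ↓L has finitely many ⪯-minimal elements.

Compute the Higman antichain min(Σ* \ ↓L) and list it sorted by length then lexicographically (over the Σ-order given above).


|Q|=45, |F|=2, |δ|=96 (40 ε).
min D↑ (2 st, q0=0, F={1}): 0:i→1,4→1,e→0 1:i→1,4→1,e→1 (ε-aug+det+¬).
'i': |S_i|=[12, 4] end={s15,s19,s21,s43} rej; 1/1 deletions ∈↓L.
'4': |S_i|=[12, 6] end={s0,s11,s14,s15,s22,s43} — reject; 1/1 del acc.
2 words, ⪯-incomp.

Antichain: [i, 4].


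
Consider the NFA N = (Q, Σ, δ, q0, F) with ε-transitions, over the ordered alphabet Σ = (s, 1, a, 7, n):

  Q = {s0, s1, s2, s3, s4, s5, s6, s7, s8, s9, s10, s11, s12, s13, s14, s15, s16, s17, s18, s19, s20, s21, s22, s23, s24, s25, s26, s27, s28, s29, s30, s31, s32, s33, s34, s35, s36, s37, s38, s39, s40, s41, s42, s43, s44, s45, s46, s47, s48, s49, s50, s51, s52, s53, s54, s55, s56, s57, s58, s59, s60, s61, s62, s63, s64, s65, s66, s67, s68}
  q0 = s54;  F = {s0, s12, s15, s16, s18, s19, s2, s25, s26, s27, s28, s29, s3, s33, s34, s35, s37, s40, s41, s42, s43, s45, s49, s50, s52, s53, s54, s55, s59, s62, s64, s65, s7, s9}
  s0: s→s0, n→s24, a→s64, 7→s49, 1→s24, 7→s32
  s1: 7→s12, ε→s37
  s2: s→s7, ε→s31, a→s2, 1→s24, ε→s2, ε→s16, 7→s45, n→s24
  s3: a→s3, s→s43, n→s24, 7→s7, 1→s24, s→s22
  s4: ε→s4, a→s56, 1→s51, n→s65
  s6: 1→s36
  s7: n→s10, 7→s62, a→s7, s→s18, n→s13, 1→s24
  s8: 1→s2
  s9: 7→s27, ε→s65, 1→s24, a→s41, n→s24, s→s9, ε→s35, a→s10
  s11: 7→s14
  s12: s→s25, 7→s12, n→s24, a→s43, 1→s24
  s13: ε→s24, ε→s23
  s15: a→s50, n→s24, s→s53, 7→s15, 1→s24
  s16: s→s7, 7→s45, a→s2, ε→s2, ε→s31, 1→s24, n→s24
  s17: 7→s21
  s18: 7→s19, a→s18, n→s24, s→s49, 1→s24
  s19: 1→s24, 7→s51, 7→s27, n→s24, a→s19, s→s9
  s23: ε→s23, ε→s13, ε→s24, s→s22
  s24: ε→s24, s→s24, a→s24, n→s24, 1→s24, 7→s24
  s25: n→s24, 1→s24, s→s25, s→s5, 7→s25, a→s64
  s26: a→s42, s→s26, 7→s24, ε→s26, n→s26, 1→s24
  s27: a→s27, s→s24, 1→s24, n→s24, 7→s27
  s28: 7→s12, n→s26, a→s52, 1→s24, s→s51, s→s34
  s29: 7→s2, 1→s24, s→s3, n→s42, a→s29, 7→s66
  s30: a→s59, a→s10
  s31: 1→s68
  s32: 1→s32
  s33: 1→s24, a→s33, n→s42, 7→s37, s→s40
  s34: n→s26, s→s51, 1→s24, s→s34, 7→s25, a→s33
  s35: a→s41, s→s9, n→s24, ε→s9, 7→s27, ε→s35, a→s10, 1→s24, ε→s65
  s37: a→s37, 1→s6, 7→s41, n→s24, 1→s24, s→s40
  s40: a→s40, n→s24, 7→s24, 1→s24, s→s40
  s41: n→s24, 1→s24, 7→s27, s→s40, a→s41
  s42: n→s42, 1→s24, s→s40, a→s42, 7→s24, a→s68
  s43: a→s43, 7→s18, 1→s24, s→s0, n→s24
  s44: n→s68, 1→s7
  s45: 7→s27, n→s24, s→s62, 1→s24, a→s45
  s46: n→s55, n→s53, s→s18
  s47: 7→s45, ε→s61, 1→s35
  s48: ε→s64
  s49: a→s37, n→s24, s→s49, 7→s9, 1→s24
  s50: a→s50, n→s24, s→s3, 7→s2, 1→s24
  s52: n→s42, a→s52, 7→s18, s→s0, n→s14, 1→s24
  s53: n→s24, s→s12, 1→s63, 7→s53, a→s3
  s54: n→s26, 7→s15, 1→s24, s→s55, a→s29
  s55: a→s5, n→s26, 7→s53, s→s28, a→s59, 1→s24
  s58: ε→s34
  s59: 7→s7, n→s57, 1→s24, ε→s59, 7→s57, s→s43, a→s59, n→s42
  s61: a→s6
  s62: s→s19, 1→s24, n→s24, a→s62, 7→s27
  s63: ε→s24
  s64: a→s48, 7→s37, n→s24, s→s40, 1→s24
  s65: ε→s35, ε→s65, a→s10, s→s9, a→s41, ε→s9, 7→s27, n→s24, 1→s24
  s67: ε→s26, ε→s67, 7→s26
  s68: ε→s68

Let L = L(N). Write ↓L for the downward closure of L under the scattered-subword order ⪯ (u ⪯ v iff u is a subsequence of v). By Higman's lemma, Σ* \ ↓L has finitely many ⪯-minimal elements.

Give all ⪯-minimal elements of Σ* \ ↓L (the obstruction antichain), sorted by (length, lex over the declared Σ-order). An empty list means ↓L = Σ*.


A = [1, 7n, n7, asn, a777s, sssas7].

|Q|=69, |F|=34, |δ|=244 (30 ε).
min D↑ (32 st, q0=0, F={2}): 0:s→1,1→2,a→3,7→4,n→5 1:s→6,1→2,a→7,7→8,n→5 2:s→2,1→2,a→2,7→2,n→2 3:s→9,1→2,a→3,7→10,n→11 4:s→8,1→2,a→12,7→4,n→2 5:s→5,1→2,a→11,7→2,n→5 6:s→13,1→2,a→14,7→15,n→5 7:s→16,1→2,a→7,7→17,n→11 8:s→15,1→2,a→9,7→8,n→2 9:s→16,1→2,a→9,7→17,n→2 10:s→17,1→2,a→10,7→18,n→2 11:s→19,1→2,a→11,7→2,n→11 12:s→9,1→2,a→12,7→10,n→2 13:s→13,1→2,a→20,7→21,n→5 14:s→22,1→2,a→14,7→23,n→11 15:s→21,1→2,a→16,7→15,n→2 16:s→22,1→2,a→16,7→23,n→2 17:s→23,1→2,a→17,7→24,n→2 18:s→24,1→2,a→18,7→25,n→2 19:s→19,1→2,a→19,7→2,n→2 20:s→19,1→2,a→20,7→26,n→11 21:s→21,1→2,a→27,7→21,n→2 22:s→22,1→2,a→27,7→28,n→2 23:s→28,1→2,a→23,7→29,n→2 24:s→29,1→2,a→24,7→25,n→2 25:s→2,1→2,a→25,7→25,n→2 26:s→19,1→2,a→26,7→30,n→2 27:s→19,1→2,a→27,7→26,n→2 28:s→28,1→2,a→26,7→31,n→2 29:s→31,1→2,a→29,7→25,n→2 30:s→19,1→2,a→30,7→25,n→2 31:s→31,1→2,a→30,7→25,n→2 (ε-aug+det+¬).
'1': run [51, 6] end={s24,s32,s36,s6,s63,s68} rej; 1/1 deletions ∈↓L.
'7n': |S_i|=[51, 40, 5] end={s10,s13,s22,s23,s24} rej; 2/2 deletions ∈↓L.
'n7': |S_i|=[51, 11, 1] end={s24} ∉↓L; 2/2 del acc.
'asn': N↓-sim [51, 41, 26, 5] end={s10,s13,s22,s23,s24} ∉↓L; 3/3 single-dels accept.
'a777s': |S_i|=[51, 41, 28, 12, 3, 1] end={s24} ∉↓L; 5/5 del acc.
'sssas7': run [51, 42, 32, 24, 13, 2, 1] end={s24} ∉↓L; 6/6 single-dels accept.
6 minimals (antichain).


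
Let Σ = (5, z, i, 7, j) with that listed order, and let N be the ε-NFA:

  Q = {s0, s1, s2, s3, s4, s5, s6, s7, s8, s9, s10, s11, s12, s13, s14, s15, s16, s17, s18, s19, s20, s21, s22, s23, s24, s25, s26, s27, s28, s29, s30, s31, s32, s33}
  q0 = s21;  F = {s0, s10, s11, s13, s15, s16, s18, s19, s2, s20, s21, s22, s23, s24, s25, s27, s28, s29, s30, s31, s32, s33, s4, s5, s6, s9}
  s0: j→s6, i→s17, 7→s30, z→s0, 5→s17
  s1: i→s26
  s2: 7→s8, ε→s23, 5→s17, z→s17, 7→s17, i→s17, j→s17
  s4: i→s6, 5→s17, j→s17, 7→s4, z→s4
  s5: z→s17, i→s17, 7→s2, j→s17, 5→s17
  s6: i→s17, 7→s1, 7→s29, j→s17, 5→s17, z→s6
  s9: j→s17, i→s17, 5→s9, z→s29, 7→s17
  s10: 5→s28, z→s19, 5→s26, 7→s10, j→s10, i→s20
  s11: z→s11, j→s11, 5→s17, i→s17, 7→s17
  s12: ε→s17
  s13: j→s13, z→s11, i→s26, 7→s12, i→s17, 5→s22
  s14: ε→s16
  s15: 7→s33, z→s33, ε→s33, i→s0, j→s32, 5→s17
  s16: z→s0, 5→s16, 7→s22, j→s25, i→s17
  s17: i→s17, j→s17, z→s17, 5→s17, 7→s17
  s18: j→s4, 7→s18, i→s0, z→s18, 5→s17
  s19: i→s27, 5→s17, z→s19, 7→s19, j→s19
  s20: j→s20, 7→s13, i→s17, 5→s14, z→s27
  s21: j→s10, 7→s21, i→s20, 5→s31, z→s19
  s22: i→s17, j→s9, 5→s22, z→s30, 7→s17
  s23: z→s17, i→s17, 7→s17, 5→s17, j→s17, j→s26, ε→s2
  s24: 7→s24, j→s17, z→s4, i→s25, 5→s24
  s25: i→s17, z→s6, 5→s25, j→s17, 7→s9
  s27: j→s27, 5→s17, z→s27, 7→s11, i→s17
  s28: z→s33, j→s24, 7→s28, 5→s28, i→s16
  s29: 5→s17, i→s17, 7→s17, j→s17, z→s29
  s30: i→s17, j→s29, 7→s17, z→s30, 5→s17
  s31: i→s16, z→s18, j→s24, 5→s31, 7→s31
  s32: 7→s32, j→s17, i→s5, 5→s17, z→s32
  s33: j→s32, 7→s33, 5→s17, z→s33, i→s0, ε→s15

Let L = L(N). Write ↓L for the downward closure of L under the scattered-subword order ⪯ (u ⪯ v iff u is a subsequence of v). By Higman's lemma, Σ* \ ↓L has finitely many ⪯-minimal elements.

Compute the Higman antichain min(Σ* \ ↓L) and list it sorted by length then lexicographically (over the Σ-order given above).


|Q|=34, |F|=26, |δ|=147 (6 ε).
min D↑ (25 st, q0=0, F={8}): 0:5→1,z→2,i→3,7→0,j→4 1:5→1,z→5,i→6,7→1,j→7 2:5→8,z→2,i→9,7→2,j→2 3:5→6,z→9,i→8,7→10,j→3 4:5→11,z→2,i→3,7→4,j→4 5:5→8,z→5,i→12,7→5,j→13 6:5→6,z→12,i→8,7→14,j→15 7:5→7,z→13,i→15,7→7,j→8 8:5→8,z→8,i→8,7→8,j→8 9:5→8,z→9,i→8,7→16,j→9 10:5→14,z→16,i→8,7→8,j→10 11:5→11,z→17,i→6,7→11,j→7 12:5→8,z→12,i→8,7→18,j→19 13:5→8,z→13,i→19,7→13,j→8 14:5→14,z→18,i→8,7→8,j→20 15:5→15,z→19,i→8,7→20,j→8 16:5→8,z→16,i→8,7→8,j→16 17:5→8,z→17,i→12,7→17,j→21 18:5→8,z→18,i→8,7→8,j→22 19:5→8,z→19,i→8,7→22,j→8 20:5→20,z→22,i→8,7→8,j→8 21:5→8,z→21,i→23,7→21,j→8 22:5→8,z→22,i→8,7→8,j→8 23:5→8,z→8,i→8,7→24,j→8 24:5→8,z→8,i→8,7→8,j→8.
'z5': |S_i|=[32, 19, 1] end={s17} — reject; 2/2 single-dels accept.
'ii': run [32, 21, 2] end={s17,s26} — reject; 2/2 single-dels accept.
'5jj': run [32, 24, 14, 2] end={s17,s26} ∉↓L; 3/3 del acc.
'i77': run [32, 21, 13, 3] end={s12,s17,s8} rej; 3/3 deletions ∈↓L.
'j5zjiz': N↓-sim [32, 29, 22, 15, 10, 6, 1] end={s17} — reject; 6/6 deletions ∈↓L.
5 obstructions.

min(Σ*\↓L) = [z5, ii, 5jj, i77, j5zjiz].


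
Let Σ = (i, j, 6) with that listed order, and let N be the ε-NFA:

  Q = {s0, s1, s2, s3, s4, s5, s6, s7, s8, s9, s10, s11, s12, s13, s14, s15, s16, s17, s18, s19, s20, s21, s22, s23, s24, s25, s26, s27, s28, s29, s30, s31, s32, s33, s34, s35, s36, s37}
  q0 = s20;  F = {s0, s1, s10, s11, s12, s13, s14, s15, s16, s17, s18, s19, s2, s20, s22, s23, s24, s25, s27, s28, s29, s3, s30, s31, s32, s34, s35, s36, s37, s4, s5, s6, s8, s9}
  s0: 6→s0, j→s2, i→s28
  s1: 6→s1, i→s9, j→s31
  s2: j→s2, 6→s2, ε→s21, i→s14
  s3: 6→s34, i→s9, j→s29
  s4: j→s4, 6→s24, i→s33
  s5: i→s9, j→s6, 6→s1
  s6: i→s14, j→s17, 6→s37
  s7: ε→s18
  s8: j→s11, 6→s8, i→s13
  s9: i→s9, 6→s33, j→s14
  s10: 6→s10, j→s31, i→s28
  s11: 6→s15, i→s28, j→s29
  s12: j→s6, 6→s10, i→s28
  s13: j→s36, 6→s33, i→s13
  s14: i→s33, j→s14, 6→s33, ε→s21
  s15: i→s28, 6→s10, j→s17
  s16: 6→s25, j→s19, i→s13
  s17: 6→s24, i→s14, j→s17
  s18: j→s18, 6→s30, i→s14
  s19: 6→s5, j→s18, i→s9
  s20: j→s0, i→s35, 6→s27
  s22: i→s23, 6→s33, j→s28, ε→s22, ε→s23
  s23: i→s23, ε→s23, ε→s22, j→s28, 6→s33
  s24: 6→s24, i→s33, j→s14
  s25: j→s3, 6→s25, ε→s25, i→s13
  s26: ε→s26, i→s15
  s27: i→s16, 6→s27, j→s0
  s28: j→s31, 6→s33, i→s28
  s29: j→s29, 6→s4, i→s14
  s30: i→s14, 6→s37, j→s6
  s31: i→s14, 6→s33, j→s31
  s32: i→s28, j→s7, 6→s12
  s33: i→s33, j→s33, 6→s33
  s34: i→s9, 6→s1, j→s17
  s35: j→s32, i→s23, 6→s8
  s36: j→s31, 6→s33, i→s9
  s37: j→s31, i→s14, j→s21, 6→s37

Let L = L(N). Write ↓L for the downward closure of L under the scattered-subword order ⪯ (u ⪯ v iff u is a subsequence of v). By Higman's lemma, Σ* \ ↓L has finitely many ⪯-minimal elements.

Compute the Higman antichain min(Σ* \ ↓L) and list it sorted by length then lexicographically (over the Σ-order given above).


Antichain: [ii6, ji6, jjii, ij66j6, i6jj6i, 6ijiji].

|Q|=38, |F|=34, |δ|=116 (9 ε).
min D↑ (34 st, q0=0, F={10}): 0:i→1,j→2,6→3 1:i→4,j→5,6→6 2:i→7,j→8,6→2 3:i→9,j→2,6→3 4:i→4,j→7,6→10 5:i→7,j→11,6→12 6:i→13,j→14,6→6 7:i→7,j→15,6→10 8:i→16,j→8,6→8 9:i→13,j→17,6→18 10:i→10,j→10,6→10 11:i→16,j→11,6→19 12:i→7,j→20,6→21 13:i→13,j→22,6→10 14:i→7,j→23,6→24 15:i→16,j→15,6→10 16:i→10,j→16,6→10 17:i→25,j→11,6→26 18:i→13,j→27,6→18 19:i→16,j→20,6→28 20:i→16,j→29,6→28 21:i→7,j→15,6→21 22:i→25,j→15,6→10 23:i→16,j→23,6→30 24:i→7,j→29,6→21 25:i→25,j→16,6→10 26:i→25,j→20,6→31 27:i→25,j→23,6→32 28:i→16,j→15,6→28 29:i→16,j→29,6→33 30:i→10,j→30,6→33 31:i→25,j→15,6→31 32:i→25,j→29,6→31 33:i→10,j→16,6→33 [Hopcroft].
'ii6': run [37, 33, 10, 1] end={s33} rej; 3/3 deletions ∈↓L.
'ji6': |S_i|=[37, 28, 6, 1] end={s33} rej; 3/3 del acc.
'jjii': run [37, 28, 14, 3, 1] end={s33} rej; 4/4 single-dels accept.
'ij66j6': |S_i|=[37, 33, 26, 18, 10, 4, 1] end={s33} rej; 6/6 deletions ∈↓L.
'i6jj6i': |S_i|=[37, 33, 25, 19, 8, 5, 1] end={s33} ∉↓L; 6/6 deletions ∈↓L.
'6ijiji': N↓-sim [37, 31, 23, 19, 4, 3, 1] end={s33} rej; 6/6 del acc.
6 minimals (antichain).


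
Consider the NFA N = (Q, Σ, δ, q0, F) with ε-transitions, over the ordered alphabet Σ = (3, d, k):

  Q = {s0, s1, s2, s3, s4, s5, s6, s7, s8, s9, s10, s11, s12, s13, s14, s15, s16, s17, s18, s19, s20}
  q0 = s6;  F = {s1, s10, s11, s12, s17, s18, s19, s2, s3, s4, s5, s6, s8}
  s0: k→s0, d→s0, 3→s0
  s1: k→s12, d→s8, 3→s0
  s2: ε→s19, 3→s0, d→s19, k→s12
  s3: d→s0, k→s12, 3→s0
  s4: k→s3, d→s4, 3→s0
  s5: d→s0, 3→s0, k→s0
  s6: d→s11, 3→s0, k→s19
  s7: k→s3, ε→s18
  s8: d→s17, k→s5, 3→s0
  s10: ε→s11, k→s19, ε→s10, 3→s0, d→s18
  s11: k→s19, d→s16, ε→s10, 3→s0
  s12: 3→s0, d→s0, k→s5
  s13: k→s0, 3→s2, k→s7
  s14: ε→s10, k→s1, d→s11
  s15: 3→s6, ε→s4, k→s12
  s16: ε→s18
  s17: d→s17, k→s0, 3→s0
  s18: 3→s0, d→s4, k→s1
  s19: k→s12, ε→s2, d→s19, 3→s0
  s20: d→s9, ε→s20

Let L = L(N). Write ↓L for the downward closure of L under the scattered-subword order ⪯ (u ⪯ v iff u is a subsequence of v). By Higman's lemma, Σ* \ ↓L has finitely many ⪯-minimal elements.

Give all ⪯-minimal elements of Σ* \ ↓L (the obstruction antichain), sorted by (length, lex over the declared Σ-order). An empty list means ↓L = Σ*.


Antichain: [3, kkd, kkkk, dddkd, ddkddk, ddkdkk].

|Q|=21, |F|=13, |δ|=61 (10 ε).
min D↑ (12 st, q0=0, F={1}): 0:3→1,d→2,k→3 1:3→1,d→1,k→1 2:3→1,d→4,k→3 3:3→1,d→3,k→5 4:3→1,d→6,k→7 5:3→1,d→1,k→8 6:3→1,d→6,k→9 7:3→1,d→10,k→5 8:3→1,d→1,k→1 9:3→1,d→1,k→5 10:3→1,d→11,k→8 11:3→1,d→11,k→1.
'3': N↓-sim [15, 1] end={s0} — reject; 1/1 deletions ∈↓L.
'kkd': |S_i|=[15, 9, 3, 1] end={s0} — reject; 3/3 single-dels accept.
'kkkk': |S_i|=[15, 9, 3, 2, 1] end={s0} rej; 4/4 del acc.
'dddkd': |S_i|=[15, 14, 12, 9, 4, 1] end={s0} rej; 5/5 del acc.
'ddkddk': |S_i|=[15, 14, 12, 7, 4, 2, 1] end={s0} rej; 6/6 del acc.
'ddkdkk': run [15, 14, 12, 7, 4, 2, 1] end={s0} rej; 6/6 del acc.
6 obstructions.


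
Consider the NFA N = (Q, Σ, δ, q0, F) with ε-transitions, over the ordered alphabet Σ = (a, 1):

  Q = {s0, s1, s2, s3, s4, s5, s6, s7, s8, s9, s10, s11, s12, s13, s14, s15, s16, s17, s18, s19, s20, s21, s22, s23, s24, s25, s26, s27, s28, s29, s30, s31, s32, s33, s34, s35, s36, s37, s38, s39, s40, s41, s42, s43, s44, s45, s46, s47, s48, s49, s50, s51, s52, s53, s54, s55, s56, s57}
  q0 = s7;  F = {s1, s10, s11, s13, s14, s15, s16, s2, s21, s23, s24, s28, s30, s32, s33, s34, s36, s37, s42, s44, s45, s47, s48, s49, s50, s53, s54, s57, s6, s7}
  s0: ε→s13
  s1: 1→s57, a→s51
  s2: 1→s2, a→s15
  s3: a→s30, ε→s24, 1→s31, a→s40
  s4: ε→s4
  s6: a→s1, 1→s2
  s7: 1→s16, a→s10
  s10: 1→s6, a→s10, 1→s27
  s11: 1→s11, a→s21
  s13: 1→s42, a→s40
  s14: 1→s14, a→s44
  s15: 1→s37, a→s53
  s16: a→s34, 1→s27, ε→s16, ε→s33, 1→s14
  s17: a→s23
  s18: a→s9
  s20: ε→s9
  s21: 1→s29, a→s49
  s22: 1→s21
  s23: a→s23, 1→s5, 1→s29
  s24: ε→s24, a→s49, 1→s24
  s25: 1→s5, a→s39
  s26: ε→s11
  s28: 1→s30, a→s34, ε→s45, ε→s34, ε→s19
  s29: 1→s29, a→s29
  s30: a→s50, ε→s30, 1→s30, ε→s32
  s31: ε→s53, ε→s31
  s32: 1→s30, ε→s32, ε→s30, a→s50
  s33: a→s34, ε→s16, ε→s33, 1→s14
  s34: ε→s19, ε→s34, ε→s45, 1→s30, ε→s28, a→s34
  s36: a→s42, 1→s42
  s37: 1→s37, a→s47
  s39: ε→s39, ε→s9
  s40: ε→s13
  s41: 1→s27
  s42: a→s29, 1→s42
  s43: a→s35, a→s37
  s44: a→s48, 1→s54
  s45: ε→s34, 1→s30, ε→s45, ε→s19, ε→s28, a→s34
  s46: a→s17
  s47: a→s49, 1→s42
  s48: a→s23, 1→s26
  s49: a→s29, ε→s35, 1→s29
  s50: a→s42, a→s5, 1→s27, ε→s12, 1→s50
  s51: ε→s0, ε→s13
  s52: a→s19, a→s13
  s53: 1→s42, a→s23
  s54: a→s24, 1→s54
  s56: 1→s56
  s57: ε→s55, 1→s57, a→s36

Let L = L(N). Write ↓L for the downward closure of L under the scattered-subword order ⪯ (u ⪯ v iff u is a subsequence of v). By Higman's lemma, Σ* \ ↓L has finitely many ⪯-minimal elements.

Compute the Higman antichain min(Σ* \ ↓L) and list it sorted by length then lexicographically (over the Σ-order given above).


|Q|=58, |F|=30, |δ|=117 (35 ε).
min D↑ (27 st, q0=0, F={23}): 0:a→1,1→2 1:a→1,1→3 2:a→4,1→5 3:a→6,1→7 4:a→4,1→8 5:a→9,1→5 6:a→10,1→11 7:a→12,1→7 8:a→13,1→8 9:a→14,1→15 10:a→10,1→16 11:a→17,1→11 12:a→18,1→19 13:a→16,1→13 14:a→20,1→21 15:a→22,1→15 16:a→23,1→16 17:a→16,1→16 18:a→20,1→16 19:a→24,1→19 20:a→20,1→23 21:a→25,1→21 22:a→26,1→22 23:a→23,1→23 24:a→26,1→16 25:a→26,1→23 26:a→23,1→23 [Hopcroft].
'a1aa1a': |S_i|=[41, 37, 30, 23, 13, 3, 1] end={s29} ∉↓L; 6/6 deletions ∈↓L.
'1a1aaa': |S_i|=[41, 39, 34, 20, 12, 5, 1] end={s29} ∉↓L; 6/6 deletions ∈↓L.
'11aaa1': |S_i|=[41, 39, 27, 21, 13, 6, 2] end={s29,s5} rej; 6/6 del acc.
3 words, ⪯-incomp.

A = [a1aa1a, 1a1aaa, 11aaa1].


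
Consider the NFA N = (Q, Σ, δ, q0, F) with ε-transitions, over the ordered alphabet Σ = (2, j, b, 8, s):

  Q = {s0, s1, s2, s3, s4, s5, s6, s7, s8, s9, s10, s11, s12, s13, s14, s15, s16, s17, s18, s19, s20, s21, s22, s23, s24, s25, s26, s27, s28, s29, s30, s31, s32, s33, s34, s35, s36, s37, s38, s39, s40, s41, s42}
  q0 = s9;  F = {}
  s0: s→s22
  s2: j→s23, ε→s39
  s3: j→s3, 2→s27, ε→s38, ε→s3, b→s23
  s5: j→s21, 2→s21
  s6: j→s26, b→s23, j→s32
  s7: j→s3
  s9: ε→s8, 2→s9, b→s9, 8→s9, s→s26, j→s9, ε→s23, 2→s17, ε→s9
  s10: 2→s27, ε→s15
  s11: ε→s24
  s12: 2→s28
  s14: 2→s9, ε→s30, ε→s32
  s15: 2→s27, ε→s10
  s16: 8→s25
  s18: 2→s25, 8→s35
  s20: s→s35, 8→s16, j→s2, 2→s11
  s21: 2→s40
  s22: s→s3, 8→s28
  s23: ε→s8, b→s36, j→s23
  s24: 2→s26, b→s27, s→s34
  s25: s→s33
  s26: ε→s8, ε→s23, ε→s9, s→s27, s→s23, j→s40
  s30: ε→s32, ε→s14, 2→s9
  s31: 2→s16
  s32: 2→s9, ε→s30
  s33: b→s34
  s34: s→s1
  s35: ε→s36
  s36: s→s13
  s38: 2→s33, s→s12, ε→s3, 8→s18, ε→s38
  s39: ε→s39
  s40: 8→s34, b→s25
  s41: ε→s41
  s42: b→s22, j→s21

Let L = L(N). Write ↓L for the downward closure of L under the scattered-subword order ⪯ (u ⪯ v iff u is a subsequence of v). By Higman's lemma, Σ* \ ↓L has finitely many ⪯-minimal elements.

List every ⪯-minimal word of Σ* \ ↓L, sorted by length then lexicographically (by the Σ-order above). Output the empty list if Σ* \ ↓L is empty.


|Q|=43, |F|=0, |δ|=76 (23 ε).
min D↑ (1 st, q0=0, F={0}): 0:2→0,j→0,b→0,8→0,s→0 [Hopcroft].
ε ∈ L(D↑) ⇒ ↓L = ∅.

Antichain: [ε].


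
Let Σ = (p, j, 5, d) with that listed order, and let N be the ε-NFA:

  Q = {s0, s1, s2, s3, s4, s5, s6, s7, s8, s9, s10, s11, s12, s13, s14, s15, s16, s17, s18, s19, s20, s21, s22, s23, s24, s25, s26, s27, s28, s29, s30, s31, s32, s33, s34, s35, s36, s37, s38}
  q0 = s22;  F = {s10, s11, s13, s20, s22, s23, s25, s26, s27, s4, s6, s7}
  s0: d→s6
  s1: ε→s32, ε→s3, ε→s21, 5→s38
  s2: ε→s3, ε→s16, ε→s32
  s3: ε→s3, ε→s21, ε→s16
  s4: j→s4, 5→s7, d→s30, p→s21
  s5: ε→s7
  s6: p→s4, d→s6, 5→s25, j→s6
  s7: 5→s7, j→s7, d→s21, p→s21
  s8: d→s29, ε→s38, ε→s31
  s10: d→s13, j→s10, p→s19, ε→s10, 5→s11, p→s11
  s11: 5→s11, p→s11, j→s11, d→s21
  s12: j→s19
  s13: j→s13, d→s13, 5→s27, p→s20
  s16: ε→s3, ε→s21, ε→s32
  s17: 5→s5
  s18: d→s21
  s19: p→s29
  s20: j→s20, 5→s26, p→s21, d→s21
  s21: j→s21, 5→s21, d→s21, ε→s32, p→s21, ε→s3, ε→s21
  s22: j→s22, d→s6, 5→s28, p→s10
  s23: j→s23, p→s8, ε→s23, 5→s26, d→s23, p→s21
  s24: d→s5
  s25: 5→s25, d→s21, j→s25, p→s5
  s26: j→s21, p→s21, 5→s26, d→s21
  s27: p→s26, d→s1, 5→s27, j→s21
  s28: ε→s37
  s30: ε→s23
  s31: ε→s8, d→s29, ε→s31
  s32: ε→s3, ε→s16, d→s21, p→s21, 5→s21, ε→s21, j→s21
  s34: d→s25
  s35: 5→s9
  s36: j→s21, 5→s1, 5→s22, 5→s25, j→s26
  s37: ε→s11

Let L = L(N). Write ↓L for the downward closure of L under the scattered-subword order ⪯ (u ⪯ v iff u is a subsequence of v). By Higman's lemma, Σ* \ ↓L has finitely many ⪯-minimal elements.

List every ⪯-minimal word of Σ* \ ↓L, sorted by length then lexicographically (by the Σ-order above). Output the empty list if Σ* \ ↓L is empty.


|Q|=39, |F|=12, |δ|=102 (28 ε).
min D↑ (13 st, q0=0, F={5}): 0:p→1,j→0,5→2,d→3 1:p→2,j→1,5→2,d→4 2:p→2,j→2,5→2,d→5 3:p→6,j→3,5→7,d→3 4:p→8,j→4,5→9,d→4 5:p→5,j→5,5→5,d→5 6:p→5,j→6,5→10,d→11 7:p→10,j→7,5→7,d→5 8:p→5,j→8,5→12,d→5 9:p→12,j→5,5→9,d→5 10:p→5,j→10,5→10,d→5 11:p→5,j→11,5→12,d→11 12:p→5,j→5,5→12,d→5.
'5d': N↓-sim [26, 14, 6] end={s1,s16,s21,s3,s32,s38} — reject; 2/2 single-dels accept.
'ppd': N↓-sim [26, 21, 12, 5] end={s16,s21,s29,s3,s32} ∉↓L; 3/3 single-dels accept.
'dpp': run [26, 20, 15, 8] end={s16,s21,s29,s3,s31,s32,s38,s8} ∉↓L; 3/3 del acc.
'pd5j': run [26, 21, 15, 8, 4] end={s16,s21,s3,s32} rej; 4/4 deletions ∈↓L.
4 words, ⪯-incomp.

Antichain: [5d, ppd, dpp, pd5j].


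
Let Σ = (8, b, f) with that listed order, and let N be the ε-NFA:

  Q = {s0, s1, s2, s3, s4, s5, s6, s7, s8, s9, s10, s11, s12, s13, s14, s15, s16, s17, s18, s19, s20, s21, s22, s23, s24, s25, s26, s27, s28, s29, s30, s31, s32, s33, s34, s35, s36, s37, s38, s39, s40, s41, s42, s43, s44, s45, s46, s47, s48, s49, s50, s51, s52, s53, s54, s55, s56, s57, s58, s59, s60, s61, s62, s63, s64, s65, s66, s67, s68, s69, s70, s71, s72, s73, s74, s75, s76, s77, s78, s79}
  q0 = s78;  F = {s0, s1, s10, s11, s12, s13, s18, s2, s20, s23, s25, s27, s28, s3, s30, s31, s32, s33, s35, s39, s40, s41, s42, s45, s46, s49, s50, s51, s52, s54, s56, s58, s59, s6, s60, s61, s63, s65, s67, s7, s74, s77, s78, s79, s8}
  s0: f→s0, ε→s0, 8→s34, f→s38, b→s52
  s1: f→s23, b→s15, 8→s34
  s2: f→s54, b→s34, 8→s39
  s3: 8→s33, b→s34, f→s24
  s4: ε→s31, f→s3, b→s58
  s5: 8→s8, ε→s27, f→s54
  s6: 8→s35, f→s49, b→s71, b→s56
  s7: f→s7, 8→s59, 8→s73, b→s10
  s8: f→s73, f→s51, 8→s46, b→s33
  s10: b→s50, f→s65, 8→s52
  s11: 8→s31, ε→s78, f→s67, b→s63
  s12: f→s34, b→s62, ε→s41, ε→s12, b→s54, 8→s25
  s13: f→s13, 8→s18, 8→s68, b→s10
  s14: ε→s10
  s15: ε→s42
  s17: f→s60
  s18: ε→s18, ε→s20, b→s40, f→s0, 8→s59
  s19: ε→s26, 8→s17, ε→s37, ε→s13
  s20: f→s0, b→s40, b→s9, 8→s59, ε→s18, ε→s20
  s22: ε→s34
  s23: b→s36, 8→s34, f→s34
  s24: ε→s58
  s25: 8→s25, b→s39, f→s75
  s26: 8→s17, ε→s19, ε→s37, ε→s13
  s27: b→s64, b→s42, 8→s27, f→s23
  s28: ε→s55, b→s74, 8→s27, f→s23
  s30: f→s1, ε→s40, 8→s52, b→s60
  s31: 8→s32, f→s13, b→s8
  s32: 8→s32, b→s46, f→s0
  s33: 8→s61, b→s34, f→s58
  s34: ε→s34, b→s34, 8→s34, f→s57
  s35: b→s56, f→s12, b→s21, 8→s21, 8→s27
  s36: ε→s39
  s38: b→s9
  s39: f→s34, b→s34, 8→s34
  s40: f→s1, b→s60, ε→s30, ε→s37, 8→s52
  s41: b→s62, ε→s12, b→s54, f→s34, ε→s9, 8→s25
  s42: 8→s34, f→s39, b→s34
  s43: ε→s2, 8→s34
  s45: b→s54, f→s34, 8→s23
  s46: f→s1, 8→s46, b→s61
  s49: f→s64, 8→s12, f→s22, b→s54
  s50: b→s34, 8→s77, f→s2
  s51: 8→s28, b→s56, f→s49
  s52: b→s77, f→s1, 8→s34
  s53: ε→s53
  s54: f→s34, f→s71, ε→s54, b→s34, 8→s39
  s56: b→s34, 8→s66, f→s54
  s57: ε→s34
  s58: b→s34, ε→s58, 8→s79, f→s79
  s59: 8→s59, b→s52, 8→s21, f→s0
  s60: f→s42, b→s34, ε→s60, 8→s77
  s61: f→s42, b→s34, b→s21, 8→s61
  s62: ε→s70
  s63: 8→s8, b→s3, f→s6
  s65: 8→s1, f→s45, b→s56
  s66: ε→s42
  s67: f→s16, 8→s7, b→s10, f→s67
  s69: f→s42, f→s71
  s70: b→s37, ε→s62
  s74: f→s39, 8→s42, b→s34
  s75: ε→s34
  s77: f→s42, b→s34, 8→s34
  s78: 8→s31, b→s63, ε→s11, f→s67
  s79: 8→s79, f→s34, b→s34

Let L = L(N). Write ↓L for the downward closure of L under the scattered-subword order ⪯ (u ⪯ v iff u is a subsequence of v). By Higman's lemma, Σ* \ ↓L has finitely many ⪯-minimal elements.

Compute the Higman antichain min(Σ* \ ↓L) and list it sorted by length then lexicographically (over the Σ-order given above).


A = [bbb, 88f8, bfff, fb88, bbf8f, f88b8].

|Q|=80, |F|=45, |δ|=205 (39 ε).
min D↑ (42 st, q0=0, F={16}): 0:8→1,b→2,f→3 1:8→4,b→5,f→6 2:8→5,b→7,f→8 3:8→9,b→10,f→3 4:8→4,b→11,f→12 5:8→11,b→13,f→14 6:8→15,b→10,f→6 7:8→13,b→16,f→17 8:8→18,b→19,f→20 9:8→21,b→10,f→9 10:8→22,b→23,f→24 11:8→11,b→25,f→26 12:8→16,b→22,f→12 13:8→25,b→16,f→17 14:8→27,b→19,f→20 15:8→21,b→28,f→12 16:8→16,b→16,f→16 17:8→29,b→16,f→29 18:8→30,b→19,f→31 19:8→32,b→16,f→33 20:8→31,b→33,f→16 21:8→21,b→22,f→12 22:8→16,b→34,f→26 23:8→34,b→16,f→35 24:8→26,b→19,f→36 25:8→25,b→16,f→32 26:8→16,b→32,f→37 27:8→30,b→38,f→37 28:8→22,b→39,f→26 29:8→29,b→16,f→16 30:8→30,b→32,f→37 31:8→40,b→33,f→16 32:8→16,b→16,f→41 33:8→41,b→16,f→16 34:8→16,b→16,f→32 35:8→41,b→16,f→33 36:8→37,b→33,f→16 37:8→16,b→41,f→16 38:8→32,b→16,f→41 39:8→34,b→16,f→32 40:8→40,b→41,f→16 41:8→16,b→16,f→16.
'bbb': N↓-sim [65, 51, 26, 4] end={s21,s34,s37,s57} — reject; 3/3 deletions ∈↓L.
'88f8': run [65, 57, 41, 15, 2] end={s34,s57} — reject; 4/4 single-dels accept.
'bfff': run [65, 51, 38, 20, 6] end={s22,s34,s57,s64,s71,s75} rej; 4/4 deletions ∈↓L.
'fb88': |S_i|=[65, 55, 29, 11, 2] end={s34,s57} rej; 4/4 del acc.
'bbf8f': run [65, 51, 26, 10, 4, 2] end={s34,s57} — reject; 5/5 deletions ∈↓L.
'f88b8': run [65, 55, 46, 22, 12, 2] end={s34,s57} rej; 5/5 deletions ∈↓L.
6 words, ⪯-incomp.


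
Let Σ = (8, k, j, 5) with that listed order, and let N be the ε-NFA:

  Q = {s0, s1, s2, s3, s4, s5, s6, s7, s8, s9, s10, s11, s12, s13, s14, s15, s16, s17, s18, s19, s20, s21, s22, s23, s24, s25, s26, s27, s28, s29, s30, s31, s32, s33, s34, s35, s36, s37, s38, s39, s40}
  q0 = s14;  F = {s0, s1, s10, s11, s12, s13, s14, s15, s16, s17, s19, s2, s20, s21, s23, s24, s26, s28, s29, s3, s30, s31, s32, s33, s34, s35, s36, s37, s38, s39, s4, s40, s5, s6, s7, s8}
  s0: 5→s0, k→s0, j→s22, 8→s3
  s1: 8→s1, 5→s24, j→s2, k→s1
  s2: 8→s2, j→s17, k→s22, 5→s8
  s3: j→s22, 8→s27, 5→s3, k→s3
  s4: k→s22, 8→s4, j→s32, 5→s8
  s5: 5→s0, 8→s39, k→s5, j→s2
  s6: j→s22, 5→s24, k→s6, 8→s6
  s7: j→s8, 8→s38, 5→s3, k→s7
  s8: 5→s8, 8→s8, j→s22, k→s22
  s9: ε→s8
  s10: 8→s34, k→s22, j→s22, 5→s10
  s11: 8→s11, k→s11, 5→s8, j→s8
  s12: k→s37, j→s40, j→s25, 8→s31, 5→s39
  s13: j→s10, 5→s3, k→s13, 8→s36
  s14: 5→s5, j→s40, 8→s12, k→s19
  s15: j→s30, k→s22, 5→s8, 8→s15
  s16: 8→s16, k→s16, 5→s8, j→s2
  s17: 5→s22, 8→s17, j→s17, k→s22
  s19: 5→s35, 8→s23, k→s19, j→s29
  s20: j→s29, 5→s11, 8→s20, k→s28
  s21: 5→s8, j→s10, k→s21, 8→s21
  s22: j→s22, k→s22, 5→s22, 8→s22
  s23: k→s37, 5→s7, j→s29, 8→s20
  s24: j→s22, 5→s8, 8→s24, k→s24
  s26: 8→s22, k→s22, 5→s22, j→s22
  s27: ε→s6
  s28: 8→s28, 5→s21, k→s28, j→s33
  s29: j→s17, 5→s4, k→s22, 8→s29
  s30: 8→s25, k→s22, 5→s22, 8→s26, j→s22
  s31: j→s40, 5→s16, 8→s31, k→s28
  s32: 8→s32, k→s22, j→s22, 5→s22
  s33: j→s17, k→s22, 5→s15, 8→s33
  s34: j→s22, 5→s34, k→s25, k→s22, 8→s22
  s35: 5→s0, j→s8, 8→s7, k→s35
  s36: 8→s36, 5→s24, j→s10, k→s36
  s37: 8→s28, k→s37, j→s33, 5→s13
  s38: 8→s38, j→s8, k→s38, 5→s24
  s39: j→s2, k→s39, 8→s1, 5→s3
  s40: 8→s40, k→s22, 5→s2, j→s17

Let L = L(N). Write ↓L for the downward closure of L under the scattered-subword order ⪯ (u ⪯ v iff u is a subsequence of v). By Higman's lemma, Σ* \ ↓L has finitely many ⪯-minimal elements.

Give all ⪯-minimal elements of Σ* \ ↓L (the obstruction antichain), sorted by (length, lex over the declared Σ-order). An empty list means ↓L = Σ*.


|Q|=41, |F|=36, |δ|=153 (2 ε).
min D↑ (37 st, q0=0, F={11}): 0:8→1,k→2,j→3,5→4 1:8→5,k→6,j→3,5→7 2:8→8,k→2,j→9,5→10 3:8→3,k→11,j→12,5→13 4:8→7,k→4,j→13,5→14 5:8→5,k→15,j→3,5→16 6:8→15,k→6,j→17,5→18 7:8→19,k→7,j→13,5→20 8:8→21,k→6,j→9,5→22 9:8→9,k→11,j→12,5→23 10:8→22,k→10,j→24,5→14 11:8→11,k→11,j→11,5→11 12:8→12,k→11,j→12,5→11 13:8→13,k→11,j→12,5→24 14:8→20,k→14,j→11,5→14 15:8→15,k→15,j→17,5→25 16:8→16,k→16,j→13,5→24 17:8→17,k→11,j→12,5→26 18:8→27,k→18,j→28,5→20 19:8→19,k→19,j→13,5→29 20:8→30,k→20,j→11,5→20 21:8→21,k→15,j→9,5→31 22:8→32,k→22,j→24,5→20 23:8→23,k→11,j→33,5→24 24:8→24,k→11,j→11,5→24 25:8→25,k→25,j→28,5→24 26:8→26,k→11,j→34,5→24 27:8→27,k→27,j→28,5→29 28:8→35,k→11,j→11,5→28 29:8→29,k→29,j→11,5→24 30:8→30,k→30,j→11,5→29 31:8→31,k→31,j→24,5→24 32:8→32,k→32,j→24,5→29 33:8→33,k→11,j→11,5→11 34:8→36,k→11,j→11,5→11 35:8→11,k→11,j→11,5→35 36:8→11,k→11,j→11,5→11 [Hopcroft].
'jk': run [39, 15, 2] end={s22,s25} ∉↓L; 2/2 single-dels accept.
'jj5': N↓-sim [39, 15, 6, 1] end={s22} rej; 3/3 single-dels accept.
'55j': run [39, 28, 10, 1] end={s22} — reject; 3/3 single-dels accept.
'k5jj': run [39, 35, 22, 8, 1] end={s22} rej; 4/4 deletions ∈↓L.
'8855k': |S_i|=[39, 34, 27, 16, 5, 2] end={s22,s25} — reject; 5/5 single-dels accept.
'8k5j88': run [39, 34, 26, 15, 6, 4, 1] end={s22} rej; 6/6 deletions ∈↓L.
6 obstructions.

Antichain: [jk, jj5, 55j, k5jj, 8855k, 8k5j88].


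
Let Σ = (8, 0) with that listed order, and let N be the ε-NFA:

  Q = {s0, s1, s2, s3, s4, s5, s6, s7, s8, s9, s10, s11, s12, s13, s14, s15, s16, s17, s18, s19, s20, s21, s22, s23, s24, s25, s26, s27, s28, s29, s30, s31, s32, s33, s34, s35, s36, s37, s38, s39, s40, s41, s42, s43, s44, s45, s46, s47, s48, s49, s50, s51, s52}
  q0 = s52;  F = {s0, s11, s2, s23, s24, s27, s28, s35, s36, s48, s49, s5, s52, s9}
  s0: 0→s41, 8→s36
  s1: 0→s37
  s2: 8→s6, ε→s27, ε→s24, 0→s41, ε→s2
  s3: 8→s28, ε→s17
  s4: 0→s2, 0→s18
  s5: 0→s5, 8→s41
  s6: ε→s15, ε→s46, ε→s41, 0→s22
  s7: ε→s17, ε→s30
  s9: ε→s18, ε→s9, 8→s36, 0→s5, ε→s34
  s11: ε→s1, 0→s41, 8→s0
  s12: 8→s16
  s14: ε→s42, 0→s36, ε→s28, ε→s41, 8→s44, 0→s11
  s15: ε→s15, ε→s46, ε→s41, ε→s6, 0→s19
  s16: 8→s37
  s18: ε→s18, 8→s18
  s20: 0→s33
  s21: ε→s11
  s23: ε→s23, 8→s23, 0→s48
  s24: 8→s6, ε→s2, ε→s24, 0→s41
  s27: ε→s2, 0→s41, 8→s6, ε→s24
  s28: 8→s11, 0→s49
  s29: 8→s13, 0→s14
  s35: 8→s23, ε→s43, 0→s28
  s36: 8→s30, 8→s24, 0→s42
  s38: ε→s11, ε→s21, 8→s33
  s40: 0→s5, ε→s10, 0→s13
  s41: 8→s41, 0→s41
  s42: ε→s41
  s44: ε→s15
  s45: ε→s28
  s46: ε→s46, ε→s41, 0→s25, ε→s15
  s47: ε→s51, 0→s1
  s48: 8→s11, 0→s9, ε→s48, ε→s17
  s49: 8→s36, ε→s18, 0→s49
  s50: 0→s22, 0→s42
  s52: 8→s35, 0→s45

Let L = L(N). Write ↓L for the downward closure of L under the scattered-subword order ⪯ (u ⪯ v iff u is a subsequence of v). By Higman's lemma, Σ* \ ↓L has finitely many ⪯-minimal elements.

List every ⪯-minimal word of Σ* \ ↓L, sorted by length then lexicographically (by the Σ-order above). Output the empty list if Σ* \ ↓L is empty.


min(Σ*\↓L) = [080, 00888, 880008, 088888].

|Q|=53, |F|=14, |δ|=94 (41 ε).
min D↑ (13 st, q0=0, F={8}): 0:8→1,0→2 1:8→3,0→2 2:8→4,0→5 3:8→3,0→6 4:8→7,0→8 5:8→9,0→5 6:8→4,0→10 7:8→9,0→8 8:8→8,0→8 9:8→11,0→8 10:8→9,0→12 11:8→8,0→8 12:8→8,0→12 (ε-aug+det+¬).
'080': N↓-sim [30, 26, 18, 6] end={s19,s22,s25,s37,s41,s42} rej; 3/3 del acc.
'00888': |S_i|=[30, 26, 19, 14, 12, 8] end={s15,s18,s19,s22,s25,s41,s46,s6} rej; 5/5 deletions ∈↓L.
'880008': N↓-sim [30, 28, 24, 23, 18, 6, 1] end={s41} ∉↓L; 6/6 single-dels accept.
'088888': run [30, 26, 18, 15, 14, 12, 8] end={s15,s18,s19,s22,s25,s41,s46,s6} ∉↓L; 6/6 deletions ∈↓L.
4 obstructions.


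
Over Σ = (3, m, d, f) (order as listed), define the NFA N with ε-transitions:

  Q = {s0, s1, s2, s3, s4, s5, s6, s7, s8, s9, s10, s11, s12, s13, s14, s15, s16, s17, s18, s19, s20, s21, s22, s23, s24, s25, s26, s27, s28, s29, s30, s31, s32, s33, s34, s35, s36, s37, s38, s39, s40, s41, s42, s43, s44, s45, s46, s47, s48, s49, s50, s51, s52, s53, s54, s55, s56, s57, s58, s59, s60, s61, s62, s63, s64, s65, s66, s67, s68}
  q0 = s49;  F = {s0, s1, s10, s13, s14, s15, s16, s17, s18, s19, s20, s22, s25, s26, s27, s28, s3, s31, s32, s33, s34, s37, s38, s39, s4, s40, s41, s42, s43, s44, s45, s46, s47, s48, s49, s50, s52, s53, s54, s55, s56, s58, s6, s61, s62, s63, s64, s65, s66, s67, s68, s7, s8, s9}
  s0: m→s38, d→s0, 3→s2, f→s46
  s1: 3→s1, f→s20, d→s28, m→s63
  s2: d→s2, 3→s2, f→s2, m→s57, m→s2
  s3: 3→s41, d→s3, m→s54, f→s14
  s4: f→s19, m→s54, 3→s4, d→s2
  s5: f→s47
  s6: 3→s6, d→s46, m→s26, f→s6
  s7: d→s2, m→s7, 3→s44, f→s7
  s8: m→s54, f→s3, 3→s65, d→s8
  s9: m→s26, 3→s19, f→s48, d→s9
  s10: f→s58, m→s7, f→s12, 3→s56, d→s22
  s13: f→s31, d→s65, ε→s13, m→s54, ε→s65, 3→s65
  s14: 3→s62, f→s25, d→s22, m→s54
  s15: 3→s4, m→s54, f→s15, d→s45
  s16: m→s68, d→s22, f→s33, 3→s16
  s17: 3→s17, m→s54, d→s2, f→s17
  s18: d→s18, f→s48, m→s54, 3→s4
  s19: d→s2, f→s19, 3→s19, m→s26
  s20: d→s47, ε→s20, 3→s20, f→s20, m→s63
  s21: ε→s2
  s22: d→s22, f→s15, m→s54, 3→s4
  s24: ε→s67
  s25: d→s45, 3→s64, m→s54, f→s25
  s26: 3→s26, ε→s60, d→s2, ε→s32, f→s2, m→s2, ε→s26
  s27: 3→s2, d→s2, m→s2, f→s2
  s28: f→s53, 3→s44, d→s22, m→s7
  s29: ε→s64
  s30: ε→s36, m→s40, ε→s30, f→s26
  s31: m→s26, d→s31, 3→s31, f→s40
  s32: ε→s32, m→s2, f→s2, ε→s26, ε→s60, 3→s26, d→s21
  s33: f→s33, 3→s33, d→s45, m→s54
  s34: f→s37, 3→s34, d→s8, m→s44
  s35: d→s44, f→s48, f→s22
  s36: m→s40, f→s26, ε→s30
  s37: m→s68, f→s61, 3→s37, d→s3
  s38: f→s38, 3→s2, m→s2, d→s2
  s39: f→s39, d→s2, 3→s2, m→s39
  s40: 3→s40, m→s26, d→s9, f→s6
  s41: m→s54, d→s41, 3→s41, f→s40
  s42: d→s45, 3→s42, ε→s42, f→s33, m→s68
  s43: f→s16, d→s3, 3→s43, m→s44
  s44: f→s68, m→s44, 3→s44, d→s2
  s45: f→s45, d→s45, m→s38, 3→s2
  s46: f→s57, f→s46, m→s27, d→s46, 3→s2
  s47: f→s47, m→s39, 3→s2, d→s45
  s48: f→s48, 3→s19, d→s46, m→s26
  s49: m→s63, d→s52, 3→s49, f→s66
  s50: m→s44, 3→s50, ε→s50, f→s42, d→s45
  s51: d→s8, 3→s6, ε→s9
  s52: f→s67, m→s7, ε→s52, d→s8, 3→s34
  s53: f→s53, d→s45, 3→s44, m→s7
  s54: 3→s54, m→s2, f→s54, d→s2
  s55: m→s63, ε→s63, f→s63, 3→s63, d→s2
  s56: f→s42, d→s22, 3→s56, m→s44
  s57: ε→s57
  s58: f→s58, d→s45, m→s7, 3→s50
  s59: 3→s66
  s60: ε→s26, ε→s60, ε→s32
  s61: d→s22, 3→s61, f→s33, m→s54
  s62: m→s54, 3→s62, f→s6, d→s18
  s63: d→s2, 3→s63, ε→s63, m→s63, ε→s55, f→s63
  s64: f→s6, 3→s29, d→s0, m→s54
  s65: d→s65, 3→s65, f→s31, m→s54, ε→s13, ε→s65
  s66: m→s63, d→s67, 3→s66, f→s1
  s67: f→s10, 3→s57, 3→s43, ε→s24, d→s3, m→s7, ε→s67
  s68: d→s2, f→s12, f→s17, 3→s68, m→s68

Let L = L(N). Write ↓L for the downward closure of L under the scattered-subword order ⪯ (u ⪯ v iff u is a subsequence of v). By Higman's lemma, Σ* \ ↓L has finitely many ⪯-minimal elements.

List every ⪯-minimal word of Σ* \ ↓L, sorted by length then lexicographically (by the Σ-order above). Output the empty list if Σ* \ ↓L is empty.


A = [md, ddmm, ffd3d, fffd3, d3ffmm, dd3fmf].

|Q|=69, |F|=54, |δ|=266 (30 ε).
min D↑ (52 st, q0=0, F={4}): 0:3→0,m→1,d→2,f→3 1:3→1,m→1,d→4,f→1 2:3→5,m→6,d→7,f→8 3:3→3,m→1,d→8,f→9 4:3→4,m→4,d→4,f→4 5:3→5,m→10,d→7,f→11 6:3→10,m→6,d→4,f→6 7:3→12,m→13,d→7,f→14 8:3→15,m→6,d→14,f→16 9:3→9,m→1,d→17,f→18 10:3→10,m→10,d→4,f→19 11:3→11,m→19,d→14,f→20 12:3→12,m→13,d→12,f→21 13:3→13,m→4,d→4,f→13 14:3→22,m→13,d→14,f→23 15:3→15,m→10,d→14,f→24 16:3→25,m→6,d→26,f→27 17:3→10,m→6,d→26,f→28 18:3→18,m→1,d→29,f→18 19:3→19,m→19,d→4,f→30 20:3→20,m→13,d→26,f→31 21:3→21,m→32,d→21,f→33 22:3→22,m→13,d→22,f→33 23:3→34,m→13,d→26,f→35 24:3→24,m→19,d→26,f→31 25:3→25,m→10,d→26,f→36 26:3→37,m→13,d→26,f→38 27:3→39,m→6,d→40,f→27 28:3→10,m→6,d→40,f→28 29:3→4,m→41,d→40,f→29 30:3→30,m→13,d→4,f→30 31:3→31,m→13,d→40,f→31 32:3→32,m→4,d→4,f→4 33:3→33,m→32,d→42,f→43 34:3→34,m→13,d→44,f→43 35:3→45,m→13,d→40,f→35 36:3→36,m→19,d→40,f→31 37:3→37,m→13,d→4,f→46 38:3→37,m→13,d→40,f→38 39:3→39,m→10,d→40,f→36 40:3→4,m→47,d→40,f→40 41:3→4,m→41,d→4,f→41 42:3→46,m→32,d→42,f→48 43:3→43,m→32,d→49,f→43 44:3→37,m→13,d→44,f→48 45:3→45,m→13,d→50,f→43 46:3→46,m→32,d→4,f→46 47:3→4,m→4,d→4,f→47 48:3→46,m→32,d→49,f→48 49:3→4,m→51,d→49,f→49 50:3→4,m→47,d→50,f→49 51:3→4,m→4,d→4,f→4.
'md': N↓-sim [61, 17, 3] end={s2,s21,s57} — reject; 2/2 single-dels accept.
'ddmm': run [61, 55, 32, 9, 2] end={s2,s57} ∉↓L; 4/4 del acc.
'ffd3d': run [61, 55, 47, 28, 13, 3] end={s2,s21,s57} ∉↓L; 5/5 deletions ∈↓L.
'fffd3': N↓-sim [61, 55, 47, 35, 10, 2] end={s2,s57} — reject; 5/5 deletions ∈↓L.
'd3ffmm': run [61, 55, 45, 37, 30, 9, 2] end={s2,s57} — reject; 6/6 del acc.
'dd3fmf': |S_i|=[61, 55, 32, 25, 16, 7, 2] end={s2,s57} rej; 6/6 del acc.
6 minimals (antichain).
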